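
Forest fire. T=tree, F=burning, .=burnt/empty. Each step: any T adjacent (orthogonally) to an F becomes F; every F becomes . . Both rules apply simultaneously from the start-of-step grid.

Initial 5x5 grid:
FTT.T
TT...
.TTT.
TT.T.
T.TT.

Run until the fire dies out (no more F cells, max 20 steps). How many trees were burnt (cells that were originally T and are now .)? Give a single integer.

Answer: 13

Derivation:
Step 1: +2 fires, +1 burnt (F count now 2)
Step 2: +2 fires, +2 burnt (F count now 2)
Step 3: +1 fires, +2 burnt (F count now 1)
Step 4: +2 fires, +1 burnt (F count now 2)
Step 5: +2 fires, +2 burnt (F count now 2)
Step 6: +2 fires, +2 burnt (F count now 2)
Step 7: +1 fires, +2 burnt (F count now 1)
Step 8: +1 fires, +1 burnt (F count now 1)
Step 9: +0 fires, +1 burnt (F count now 0)
Fire out after step 9
Initially T: 14, now '.': 24
Total burnt (originally-T cells now '.'): 13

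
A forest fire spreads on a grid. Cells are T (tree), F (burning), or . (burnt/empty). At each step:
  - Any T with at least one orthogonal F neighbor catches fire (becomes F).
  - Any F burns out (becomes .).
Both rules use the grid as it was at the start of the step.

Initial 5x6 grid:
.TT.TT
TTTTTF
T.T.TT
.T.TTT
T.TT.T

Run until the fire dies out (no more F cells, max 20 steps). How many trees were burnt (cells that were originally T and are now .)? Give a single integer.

Answer: 19

Derivation:
Step 1: +3 fires, +1 burnt (F count now 3)
Step 2: +4 fires, +3 burnt (F count now 4)
Step 3: +3 fires, +4 burnt (F count now 3)
Step 4: +4 fires, +3 burnt (F count now 4)
Step 5: +3 fires, +4 burnt (F count now 3)
Step 6: +2 fires, +3 burnt (F count now 2)
Step 7: +0 fires, +2 burnt (F count now 0)
Fire out after step 7
Initially T: 21, now '.': 28
Total burnt (originally-T cells now '.'): 19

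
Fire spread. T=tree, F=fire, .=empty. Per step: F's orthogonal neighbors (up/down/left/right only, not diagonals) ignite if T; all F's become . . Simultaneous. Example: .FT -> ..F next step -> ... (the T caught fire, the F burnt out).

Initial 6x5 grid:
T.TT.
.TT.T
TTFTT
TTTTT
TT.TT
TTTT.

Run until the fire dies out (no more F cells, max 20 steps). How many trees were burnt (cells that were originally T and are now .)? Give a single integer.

Answer: 22

Derivation:
Step 1: +4 fires, +1 burnt (F count now 4)
Step 2: +6 fires, +4 burnt (F count now 6)
Step 3: +6 fires, +6 burnt (F count now 6)
Step 4: +4 fires, +6 burnt (F count now 4)
Step 5: +2 fires, +4 burnt (F count now 2)
Step 6: +0 fires, +2 burnt (F count now 0)
Fire out after step 6
Initially T: 23, now '.': 29
Total burnt (originally-T cells now '.'): 22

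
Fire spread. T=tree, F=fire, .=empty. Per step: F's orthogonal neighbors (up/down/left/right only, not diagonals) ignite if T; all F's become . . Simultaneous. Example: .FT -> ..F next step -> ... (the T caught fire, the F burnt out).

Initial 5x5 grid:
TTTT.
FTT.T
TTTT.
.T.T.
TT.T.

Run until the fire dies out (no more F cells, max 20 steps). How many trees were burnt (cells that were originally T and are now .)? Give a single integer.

Answer: 15

Derivation:
Step 1: +3 fires, +1 burnt (F count now 3)
Step 2: +3 fires, +3 burnt (F count now 3)
Step 3: +3 fires, +3 burnt (F count now 3)
Step 4: +3 fires, +3 burnt (F count now 3)
Step 5: +2 fires, +3 burnt (F count now 2)
Step 6: +1 fires, +2 burnt (F count now 1)
Step 7: +0 fires, +1 burnt (F count now 0)
Fire out after step 7
Initially T: 16, now '.': 24
Total burnt (originally-T cells now '.'): 15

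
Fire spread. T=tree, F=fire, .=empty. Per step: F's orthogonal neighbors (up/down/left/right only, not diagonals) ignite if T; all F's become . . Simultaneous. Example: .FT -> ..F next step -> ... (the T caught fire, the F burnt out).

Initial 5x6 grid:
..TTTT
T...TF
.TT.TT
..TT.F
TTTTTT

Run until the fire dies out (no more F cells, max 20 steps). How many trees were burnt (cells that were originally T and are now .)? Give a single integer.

Step 1: +4 fires, +2 burnt (F count now 4)
Step 2: +3 fires, +4 burnt (F count now 3)
Step 3: +2 fires, +3 burnt (F count now 2)
Step 4: +3 fires, +2 burnt (F count now 3)
Step 5: +2 fires, +3 burnt (F count now 2)
Step 6: +2 fires, +2 burnt (F count now 2)
Step 7: +1 fires, +2 burnt (F count now 1)
Step 8: +0 fires, +1 burnt (F count now 0)
Fire out after step 8
Initially T: 18, now '.': 29
Total burnt (originally-T cells now '.'): 17

Answer: 17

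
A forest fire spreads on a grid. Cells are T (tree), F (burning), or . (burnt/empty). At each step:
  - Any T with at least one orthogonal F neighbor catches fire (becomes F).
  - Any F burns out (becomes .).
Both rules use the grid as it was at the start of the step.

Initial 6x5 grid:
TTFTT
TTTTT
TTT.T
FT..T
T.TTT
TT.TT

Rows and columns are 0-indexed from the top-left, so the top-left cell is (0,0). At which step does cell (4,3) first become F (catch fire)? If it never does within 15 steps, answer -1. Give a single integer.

Step 1: cell (4,3)='T' (+6 fires, +2 burnt)
Step 2: cell (4,3)='T' (+8 fires, +6 burnt)
Step 3: cell (4,3)='T' (+2 fires, +8 burnt)
Step 4: cell (4,3)='T' (+1 fires, +2 burnt)
Step 5: cell (4,3)='T' (+1 fires, +1 burnt)
Step 6: cell (4,3)='T' (+1 fires, +1 burnt)
Step 7: cell (4,3)='F' (+2 fires, +1 burnt)
  -> target ignites at step 7
Step 8: cell (4,3)='.' (+2 fires, +2 burnt)
Step 9: cell (4,3)='.' (+0 fires, +2 burnt)
  fire out at step 9

7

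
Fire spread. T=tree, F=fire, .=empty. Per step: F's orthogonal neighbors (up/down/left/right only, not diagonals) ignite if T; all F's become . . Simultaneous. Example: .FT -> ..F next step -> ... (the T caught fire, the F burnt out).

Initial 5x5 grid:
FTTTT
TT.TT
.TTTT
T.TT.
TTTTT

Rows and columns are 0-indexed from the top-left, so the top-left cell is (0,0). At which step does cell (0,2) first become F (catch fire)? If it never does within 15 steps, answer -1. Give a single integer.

Step 1: cell (0,2)='T' (+2 fires, +1 burnt)
Step 2: cell (0,2)='F' (+2 fires, +2 burnt)
  -> target ignites at step 2
Step 3: cell (0,2)='.' (+2 fires, +2 burnt)
Step 4: cell (0,2)='.' (+3 fires, +2 burnt)
Step 5: cell (0,2)='.' (+3 fires, +3 burnt)
Step 6: cell (0,2)='.' (+3 fires, +3 burnt)
Step 7: cell (0,2)='.' (+2 fires, +3 burnt)
Step 8: cell (0,2)='.' (+2 fires, +2 burnt)
Step 9: cell (0,2)='.' (+1 fires, +2 burnt)
Step 10: cell (0,2)='.' (+0 fires, +1 burnt)
  fire out at step 10

2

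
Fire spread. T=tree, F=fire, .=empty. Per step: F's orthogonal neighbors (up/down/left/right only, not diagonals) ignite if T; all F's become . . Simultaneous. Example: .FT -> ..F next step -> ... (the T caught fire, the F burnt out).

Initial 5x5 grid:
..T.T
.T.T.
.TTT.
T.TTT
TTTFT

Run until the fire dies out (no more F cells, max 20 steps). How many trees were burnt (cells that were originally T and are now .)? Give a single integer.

Step 1: +3 fires, +1 burnt (F count now 3)
Step 2: +4 fires, +3 burnt (F count now 4)
Step 3: +3 fires, +4 burnt (F count now 3)
Step 4: +2 fires, +3 burnt (F count now 2)
Step 5: +1 fires, +2 burnt (F count now 1)
Step 6: +0 fires, +1 burnt (F count now 0)
Fire out after step 6
Initially T: 15, now '.': 23
Total burnt (originally-T cells now '.'): 13

Answer: 13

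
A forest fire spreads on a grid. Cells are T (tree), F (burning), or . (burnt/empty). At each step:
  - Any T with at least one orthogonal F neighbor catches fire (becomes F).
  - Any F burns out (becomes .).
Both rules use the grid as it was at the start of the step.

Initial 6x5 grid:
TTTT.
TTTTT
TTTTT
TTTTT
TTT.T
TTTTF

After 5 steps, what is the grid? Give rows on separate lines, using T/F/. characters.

Step 1: 2 trees catch fire, 1 burn out
  TTTT.
  TTTTT
  TTTTT
  TTTTT
  TTT.F
  TTTF.
Step 2: 2 trees catch fire, 2 burn out
  TTTT.
  TTTTT
  TTTTT
  TTTTF
  TTT..
  TTF..
Step 3: 4 trees catch fire, 2 burn out
  TTTT.
  TTTTT
  TTTTF
  TTTF.
  TTF..
  TF...
Step 4: 5 trees catch fire, 4 burn out
  TTTT.
  TTTTF
  TTTF.
  TTF..
  TF...
  F....
Step 5: 4 trees catch fire, 5 burn out
  TTTT.
  TTTF.
  TTF..
  TF...
  F....
  .....

TTTT.
TTTF.
TTF..
TF...
F....
.....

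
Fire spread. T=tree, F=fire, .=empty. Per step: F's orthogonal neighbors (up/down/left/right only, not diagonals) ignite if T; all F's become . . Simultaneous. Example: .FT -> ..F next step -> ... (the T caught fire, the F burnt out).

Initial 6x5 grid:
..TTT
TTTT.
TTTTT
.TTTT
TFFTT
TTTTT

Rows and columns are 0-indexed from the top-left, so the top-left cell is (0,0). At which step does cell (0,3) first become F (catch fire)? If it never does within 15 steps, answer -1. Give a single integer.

Step 1: cell (0,3)='T' (+6 fires, +2 burnt)
Step 2: cell (0,3)='T' (+6 fires, +6 burnt)
Step 3: cell (0,3)='T' (+6 fires, +6 burnt)
Step 4: cell (0,3)='T' (+4 fires, +6 burnt)
Step 5: cell (0,3)='F' (+1 fires, +4 burnt)
  -> target ignites at step 5
Step 6: cell (0,3)='.' (+1 fires, +1 burnt)
Step 7: cell (0,3)='.' (+0 fires, +1 burnt)
  fire out at step 7

5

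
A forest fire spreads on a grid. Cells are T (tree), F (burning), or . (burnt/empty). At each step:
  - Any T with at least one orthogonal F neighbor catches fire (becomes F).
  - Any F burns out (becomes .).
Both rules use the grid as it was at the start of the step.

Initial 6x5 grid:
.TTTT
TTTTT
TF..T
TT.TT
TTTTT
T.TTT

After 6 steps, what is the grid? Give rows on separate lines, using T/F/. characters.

Step 1: 3 trees catch fire, 1 burn out
  .TTTT
  TFTTT
  F...T
  TF.TT
  TTTTT
  T.TTT
Step 2: 5 trees catch fire, 3 burn out
  .FTTT
  F.FTT
  ....T
  F..TT
  TFTTT
  T.TTT
Step 3: 4 trees catch fire, 5 burn out
  ..FTT
  ...FT
  ....T
  ...TT
  F.FTT
  T.TTT
Step 4: 5 trees catch fire, 4 burn out
  ...FT
  ....F
  ....T
  ...TT
  ...FT
  F.FTT
Step 5: 5 trees catch fire, 5 burn out
  ....F
  .....
  ....F
  ...FT
  ....F
  ...FT
Step 6: 2 trees catch fire, 5 burn out
  .....
  .....
  .....
  ....F
  .....
  ....F

.....
.....
.....
....F
.....
....F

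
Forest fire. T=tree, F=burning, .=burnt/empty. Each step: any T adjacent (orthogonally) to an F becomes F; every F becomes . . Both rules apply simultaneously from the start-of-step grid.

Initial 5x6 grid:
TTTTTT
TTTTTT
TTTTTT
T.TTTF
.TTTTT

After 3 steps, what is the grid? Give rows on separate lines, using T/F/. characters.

Step 1: 3 trees catch fire, 1 burn out
  TTTTTT
  TTTTTT
  TTTTTF
  T.TTF.
  .TTTTF
Step 2: 4 trees catch fire, 3 burn out
  TTTTTT
  TTTTTF
  TTTTF.
  T.TF..
  .TTTF.
Step 3: 5 trees catch fire, 4 burn out
  TTTTTF
  TTTTF.
  TTTF..
  T.F...
  .TTF..

TTTTTF
TTTTF.
TTTF..
T.F...
.TTF..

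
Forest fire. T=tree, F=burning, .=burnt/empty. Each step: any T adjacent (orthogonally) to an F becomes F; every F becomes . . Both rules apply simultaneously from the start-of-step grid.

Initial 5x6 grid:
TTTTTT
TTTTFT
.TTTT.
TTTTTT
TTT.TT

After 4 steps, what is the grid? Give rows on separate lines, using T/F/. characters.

Step 1: 4 trees catch fire, 1 burn out
  TTTTFT
  TTTF.F
  .TTTF.
  TTTTTT
  TTT.TT
Step 2: 5 trees catch fire, 4 burn out
  TTTF.F
  TTF...
  .TTF..
  TTTTFT
  TTT.TT
Step 3: 6 trees catch fire, 5 burn out
  TTF...
  TF....
  .TF...
  TTTF.F
  TTT.FT
Step 4: 5 trees catch fire, 6 burn out
  TF....
  F.....
  .F....
  TTF...
  TTT..F

TF....
F.....
.F....
TTF...
TTT..F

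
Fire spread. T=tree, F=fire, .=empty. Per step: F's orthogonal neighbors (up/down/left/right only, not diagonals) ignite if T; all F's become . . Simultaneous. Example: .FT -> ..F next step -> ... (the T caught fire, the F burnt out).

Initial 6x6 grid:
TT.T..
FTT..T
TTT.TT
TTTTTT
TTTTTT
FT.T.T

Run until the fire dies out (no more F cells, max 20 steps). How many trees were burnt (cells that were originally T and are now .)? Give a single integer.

Step 1: +5 fires, +2 burnt (F count now 5)
Step 2: +5 fires, +5 burnt (F count now 5)
Step 3: +3 fires, +5 burnt (F count now 3)
Step 4: +2 fires, +3 burnt (F count now 2)
Step 5: +3 fires, +2 burnt (F count now 3)
Step 6: +2 fires, +3 burnt (F count now 2)
Step 7: +3 fires, +2 burnt (F count now 3)
Step 8: +1 fires, +3 burnt (F count now 1)
Step 9: +1 fires, +1 burnt (F count now 1)
Step 10: +0 fires, +1 burnt (F count now 0)
Fire out after step 10
Initially T: 26, now '.': 35
Total burnt (originally-T cells now '.'): 25

Answer: 25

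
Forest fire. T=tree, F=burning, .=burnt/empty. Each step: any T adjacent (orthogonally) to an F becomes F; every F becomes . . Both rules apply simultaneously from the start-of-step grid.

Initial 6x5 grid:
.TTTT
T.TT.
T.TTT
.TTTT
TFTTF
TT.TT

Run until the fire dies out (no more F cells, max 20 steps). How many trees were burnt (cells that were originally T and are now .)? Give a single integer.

Answer: 20

Derivation:
Step 1: +7 fires, +2 burnt (F count now 7)
Step 2: +5 fires, +7 burnt (F count now 5)
Step 3: +2 fires, +5 burnt (F count now 2)
Step 4: +2 fires, +2 burnt (F count now 2)
Step 5: +2 fires, +2 burnt (F count now 2)
Step 6: +2 fires, +2 burnt (F count now 2)
Step 7: +0 fires, +2 burnt (F count now 0)
Fire out after step 7
Initially T: 22, now '.': 28
Total burnt (originally-T cells now '.'): 20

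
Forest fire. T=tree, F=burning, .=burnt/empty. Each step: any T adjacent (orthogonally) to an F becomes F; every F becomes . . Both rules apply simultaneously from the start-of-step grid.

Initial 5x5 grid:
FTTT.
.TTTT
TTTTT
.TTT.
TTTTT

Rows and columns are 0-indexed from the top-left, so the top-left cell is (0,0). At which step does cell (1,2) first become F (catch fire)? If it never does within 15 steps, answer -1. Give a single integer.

Step 1: cell (1,2)='T' (+1 fires, +1 burnt)
Step 2: cell (1,2)='T' (+2 fires, +1 burnt)
Step 3: cell (1,2)='F' (+3 fires, +2 burnt)
  -> target ignites at step 3
Step 4: cell (1,2)='.' (+4 fires, +3 burnt)
Step 5: cell (1,2)='.' (+4 fires, +4 burnt)
Step 6: cell (1,2)='.' (+4 fires, +4 burnt)
Step 7: cell (1,2)='.' (+1 fires, +4 burnt)
Step 8: cell (1,2)='.' (+1 fires, +1 burnt)
Step 9: cell (1,2)='.' (+0 fires, +1 burnt)
  fire out at step 9

3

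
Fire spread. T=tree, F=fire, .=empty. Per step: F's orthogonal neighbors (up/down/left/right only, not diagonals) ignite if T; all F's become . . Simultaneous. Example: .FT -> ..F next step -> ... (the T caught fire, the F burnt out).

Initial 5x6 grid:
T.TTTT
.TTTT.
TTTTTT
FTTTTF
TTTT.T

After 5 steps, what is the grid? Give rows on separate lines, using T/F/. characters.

Step 1: 6 trees catch fire, 2 burn out
  T.TTTT
  .TTTT.
  FTTTTF
  .FTTF.
  FTTT.F
Step 2: 5 trees catch fire, 6 burn out
  T.TTTT
  .TTTT.
  .FTTF.
  ..FF..
  .FTT..
Step 3: 6 trees catch fire, 5 burn out
  T.TTTT
  .FTTF.
  ..FF..
  ......
  ..FF..
Step 4: 3 trees catch fire, 6 burn out
  T.TTFT
  ..FF..
  ......
  ......
  ......
Step 5: 3 trees catch fire, 3 burn out
  T.FF.F
  ......
  ......
  ......
  ......

T.FF.F
......
......
......
......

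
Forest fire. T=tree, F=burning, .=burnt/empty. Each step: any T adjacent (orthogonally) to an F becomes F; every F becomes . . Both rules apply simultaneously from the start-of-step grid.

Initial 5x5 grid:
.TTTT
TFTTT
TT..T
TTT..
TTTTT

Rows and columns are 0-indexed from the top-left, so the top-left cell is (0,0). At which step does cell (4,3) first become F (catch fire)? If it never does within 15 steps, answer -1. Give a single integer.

Step 1: cell (4,3)='T' (+4 fires, +1 burnt)
Step 2: cell (4,3)='T' (+4 fires, +4 burnt)
Step 3: cell (4,3)='T' (+5 fires, +4 burnt)
Step 4: cell (4,3)='T' (+4 fires, +5 burnt)
Step 5: cell (4,3)='F' (+1 fires, +4 burnt)
  -> target ignites at step 5
Step 6: cell (4,3)='.' (+1 fires, +1 burnt)
Step 7: cell (4,3)='.' (+0 fires, +1 burnt)
  fire out at step 7

5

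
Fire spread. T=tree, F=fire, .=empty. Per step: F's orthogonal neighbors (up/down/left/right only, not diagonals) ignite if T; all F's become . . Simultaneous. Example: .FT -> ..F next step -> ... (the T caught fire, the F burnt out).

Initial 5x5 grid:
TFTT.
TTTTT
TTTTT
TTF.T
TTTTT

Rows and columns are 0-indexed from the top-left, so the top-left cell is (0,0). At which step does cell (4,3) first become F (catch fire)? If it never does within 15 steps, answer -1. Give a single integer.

Step 1: cell (4,3)='T' (+6 fires, +2 burnt)
Step 2: cell (4,3)='F' (+8 fires, +6 burnt)
  -> target ignites at step 2
Step 3: cell (4,3)='.' (+5 fires, +8 burnt)
Step 4: cell (4,3)='.' (+2 fires, +5 burnt)
Step 5: cell (4,3)='.' (+0 fires, +2 burnt)
  fire out at step 5

2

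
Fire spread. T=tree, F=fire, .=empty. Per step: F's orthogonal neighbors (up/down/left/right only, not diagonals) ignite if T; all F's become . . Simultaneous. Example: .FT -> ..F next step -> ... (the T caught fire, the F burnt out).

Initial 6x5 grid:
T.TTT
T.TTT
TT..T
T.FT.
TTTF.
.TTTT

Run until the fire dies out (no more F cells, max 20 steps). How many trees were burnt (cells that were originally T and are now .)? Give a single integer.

Answer: 13

Derivation:
Step 1: +3 fires, +2 burnt (F count now 3)
Step 2: +3 fires, +3 burnt (F count now 3)
Step 3: +2 fires, +3 burnt (F count now 2)
Step 4: +1 fires, +2 burnt (F count now 1)
Step 5: +1 fires, +1 burnt (F count now 1)
Step 6: +2 fires, +1 burnt (F count now 2)
Step 7: +1 fires, +2 burnt (F count now 1)
Step 8: +0 fires, +1 burnt (F count now 0)
Fire out after step 8
Initially T: 20, now '.': 23
Total burnt (originally-T cells now '.'): 13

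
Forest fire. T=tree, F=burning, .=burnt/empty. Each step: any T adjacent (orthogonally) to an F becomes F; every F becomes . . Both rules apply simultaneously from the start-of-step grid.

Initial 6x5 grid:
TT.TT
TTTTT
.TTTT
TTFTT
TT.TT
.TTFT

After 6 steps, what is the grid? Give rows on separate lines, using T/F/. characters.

Step 1: 6 trees catch fire, 2 burn out
  TT.TT
  TTTTT
  .TFTT
  TF.FT
  TT.FT
  .TF.F
Step 2: 8 trees catch fire, 6 burn out
  TT.TT
  TTFTT
  .F.FT
  F...F
  TF..F
  .F...
Step 3: 4 trees catch fire, 8 burn out
  TT.TT
  TF.FT
  ....F
  .....
  F....
  .....
Step 4: 4 trees catch fire, 4 burn out
  TF.FT
  F...F
  .....
  .....
  .....
  .....
Step 5: 2 trees catch fire, 4 burn out
  F...F
  .....
  .....
  .....
  .....
  .....
Step 6: 0 trees catch fire, 2 burn out
  .....
  .....
  .....
  .....
  .....
  .....

.....
.....
.....
.....
.....
.....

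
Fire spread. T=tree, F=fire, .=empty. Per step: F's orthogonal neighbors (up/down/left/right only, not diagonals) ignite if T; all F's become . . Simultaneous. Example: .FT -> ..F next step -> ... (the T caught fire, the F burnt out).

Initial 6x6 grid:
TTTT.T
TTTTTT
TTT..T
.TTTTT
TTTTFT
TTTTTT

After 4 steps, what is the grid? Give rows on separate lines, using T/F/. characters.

Step 1: 4 trees catch fire, 1 burn out
  TTTT.T
  TTTTTT
  TTT..T
  .TTTFT
  TTTF.F
  TTTTFT
Step 2: 5 trees catch fire, 4 burn out
  TTTT.T
  TTTTTT
  TTT..T
  .TTF.F
  TTF...
  TTTF.F
Step 3: 4 trees catch fire, 5 burn out
  TTTT.T
  TTTTTT
  TTT..F
  .TF...
  TF....
  TTF...
Step 4: 5 trees catch fire, 4 burn out
  TTTT.T
  TTTTTF
  TTF...
  .F....
  F.....
  TF....

TTTT.T
TTTTTF
TTF...
.F....
F.....
TF....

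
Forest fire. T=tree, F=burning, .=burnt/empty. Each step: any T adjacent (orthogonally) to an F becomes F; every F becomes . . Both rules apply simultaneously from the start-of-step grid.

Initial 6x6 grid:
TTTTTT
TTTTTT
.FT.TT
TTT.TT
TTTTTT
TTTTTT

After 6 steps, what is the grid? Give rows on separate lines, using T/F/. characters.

Step 1: 3 trees catch fire, 1 burn out
  TTTTTT
  TFTTTT
  ..F.TT
  TFT.TT
  TTTTTT
  TTTTTT
Step 2: 6 trees catch fire, 3 burn out
  TFTTTT
  F.FTTT
  ....TT
  F.F.TT
  TFTTTT
  TTTTTT
Step 3: 6 trees catch fire, 6 burn out
  F.FTTT
  ...FTT
  ....TT
  ....TT
  F.FTTT
  TFTTTT
Step 4: 5 trees catch fire, 6 burn out
  ...FTT
  ....FT
  ....TT
  ....TT
  ...FTT
  F.FTTT
Step 5: 5 trees catch fire, 5 burn out
  ....FT
  .....F
  ....FT
  ....TT
  ....FT
  ...FTT
Step 6: 5 trees catch fire, 5 burn out
  .....F
  ......
  .....F
  ....FT
  .....F
  ....FT

.....F
......
.....F
....FT
.....F
....FT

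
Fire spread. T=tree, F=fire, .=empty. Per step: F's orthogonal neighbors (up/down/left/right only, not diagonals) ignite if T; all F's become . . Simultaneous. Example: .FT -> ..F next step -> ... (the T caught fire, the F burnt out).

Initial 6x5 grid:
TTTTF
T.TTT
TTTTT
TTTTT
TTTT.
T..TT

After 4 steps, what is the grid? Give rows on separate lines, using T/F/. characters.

Step 1: 2 trees catch fire, 1 burn out
  TTTF.
  T.TTF
  TTTTT
  TTTTT
  TTTT.
  T..TT
Step 2: 3 trees catch fire, 2 burn out
  TTF..
  T.TF.
  TTTTF
  TTTTT
  TTTT.
  T..TT
Step 3: 4 trees catch fire, 3 burn out
  TF...
  T.F..
  TTTF.
  TTTTF
  TTTT.
  T..TT
Step 4: 3 trees catch fire, 4 burn out
  F....
  T....
  TTF..
  TTTF.
  TTTT.
  T..TT

F....
T....
TTF..
TTTF.
TTTT.
T..TT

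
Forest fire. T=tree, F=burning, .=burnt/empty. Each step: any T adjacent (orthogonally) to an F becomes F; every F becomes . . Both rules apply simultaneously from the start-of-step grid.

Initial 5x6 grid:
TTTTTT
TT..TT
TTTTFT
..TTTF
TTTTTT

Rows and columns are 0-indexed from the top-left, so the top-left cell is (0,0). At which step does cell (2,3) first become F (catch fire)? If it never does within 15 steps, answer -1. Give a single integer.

Step 1: cell (2,3)='F' (+5 fires, +2 burnt)
  -> target ignites at step 1
Step 2: cell (2,3)='.' (+5 fires, +5 burnt)
Step 3: cell (2,3)='.' (+5 fires, +5 burnt)
Step 4: cell (2,3)='.' (+4 fires, +5 burnt)
Step 5: cell (2,3)='.' (+3 fires, +4 burnt)
Step 6: cell (2,3)='.' (+2 fires, +3 burnt)
Step 7: cell (2,3)='.' (+0 fires, +2 burnt)
  fire out at step 7

1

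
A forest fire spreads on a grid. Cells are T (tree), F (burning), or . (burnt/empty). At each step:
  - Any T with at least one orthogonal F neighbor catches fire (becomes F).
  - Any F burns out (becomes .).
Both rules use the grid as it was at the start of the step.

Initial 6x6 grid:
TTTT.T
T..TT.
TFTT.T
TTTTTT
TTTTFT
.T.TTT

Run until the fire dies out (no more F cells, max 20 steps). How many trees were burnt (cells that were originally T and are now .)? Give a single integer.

Answer: 26

Derivation:
Step 1: +7 fires, +2 burnt (F count now 7)
Step 2: +10 fires, +7 burnt (F count now 10)
Step 3: +5 fires, +10 burnt (F count now 5)
Step 4: +3 fires, +5 burnt (F count now 3)
Step 5: +1 fires, +3 burnt (F count now 1)
Step 6: +0 fires, +1 burnt (F count now 0)
Fire out after step 6
Initially T: 27, now '.': 35
Total burnt (originally-T cells now '.'): 26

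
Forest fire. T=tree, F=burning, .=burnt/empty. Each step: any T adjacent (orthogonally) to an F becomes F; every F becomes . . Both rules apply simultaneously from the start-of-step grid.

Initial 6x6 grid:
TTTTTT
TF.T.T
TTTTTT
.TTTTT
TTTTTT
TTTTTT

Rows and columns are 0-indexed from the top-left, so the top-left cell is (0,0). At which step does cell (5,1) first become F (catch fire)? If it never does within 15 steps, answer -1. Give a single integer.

Step 1: cell (5,1)='T' (+3 fires, +1 burnt)
Step 2: cell (5,1)='T' (+5 fires, +3 burnt)
Step 3: cell (5,1)='T' (+4 fires, +5 burnt)
Step 4: cell (5,1)='F' (+7 fires, +4 burnt)
  -> target ignites at step 4
Step 5: cell (5,1)='.' (+6 fires, +7 burnt)
Step 6: cell (5,1)='.' (+4 fires, +6 burnt)
Step 7: cell (5,1)='.' (+2 fires, +4 burnt)
Step 8: cell (5,1)='.' (+1 fires, +2 burnt)
Step 9: cell (5,1)='.' (+0 fires, +1 burnt)
  fire out at step 9

4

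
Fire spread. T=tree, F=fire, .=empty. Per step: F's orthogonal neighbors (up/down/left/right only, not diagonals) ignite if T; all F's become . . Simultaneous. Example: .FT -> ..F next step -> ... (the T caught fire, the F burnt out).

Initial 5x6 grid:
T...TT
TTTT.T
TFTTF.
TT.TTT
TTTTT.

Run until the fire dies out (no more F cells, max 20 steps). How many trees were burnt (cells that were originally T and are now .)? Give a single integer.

Step 1: +6 fires, +2 burnt (F count now 6)
Step 2: +8 fires, +6 burnt (F count now 8)
Step 3: +4 fires, +8 burnt (F count now 4)
Step 4: +0 fires, +4 burnt (F count now 0)
Fire out after step 4
Initially T: 21, now '.': 27
Total burnt (originally-T cells now '.'): 18

Answer: 18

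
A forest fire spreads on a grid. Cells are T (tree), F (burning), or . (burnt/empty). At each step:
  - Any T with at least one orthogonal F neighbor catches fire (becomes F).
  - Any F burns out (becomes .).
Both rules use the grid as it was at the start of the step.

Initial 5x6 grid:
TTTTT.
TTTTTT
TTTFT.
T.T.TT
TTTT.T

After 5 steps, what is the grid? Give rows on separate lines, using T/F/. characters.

Step 1: 3 trees catch fire, 1 burn out
  TTTTT.
  TTTFTT
  TTF.F.
  T.T.TT
  TTTT.T
Step 2: 6 trees catch fire, 3 burn out
  TTTFT.
  TTF.FT
  TF....
  T.F.FT
  TTTT.T
Step 3: 7 trees catch fire, 6 burn out
  TTF.F.
  TF...F
  F.....
  T....F
  TTFT.T
Step 4: 6 trees catch fire, 7 burn out
  TF....
  F.....
  ......
  F.....
  TF.F.F
Step 5: 2 trees catch fire, 6 burn out
  F.....
  ......
  ......
  ......
  F.....

F.....
......
......
......
F.....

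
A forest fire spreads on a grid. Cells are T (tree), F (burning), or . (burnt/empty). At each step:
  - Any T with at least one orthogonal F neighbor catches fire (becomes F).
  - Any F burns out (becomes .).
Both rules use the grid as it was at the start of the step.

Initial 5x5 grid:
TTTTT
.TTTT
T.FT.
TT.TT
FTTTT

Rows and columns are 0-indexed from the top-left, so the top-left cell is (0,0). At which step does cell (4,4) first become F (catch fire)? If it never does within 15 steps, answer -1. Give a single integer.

Step 1: cell (4,4)='T' (+4 fires, +2 burnt)
Step 2: cell (4,4)='T' (+7 fires, +4 burnt)
Step 3: cell (4,4)='T' (+5 fires, +7 burnt)
Step 4: cell (4,4)='F' (+3 fires, +5 burnt)
  -> target ignites at step 4
Step 5: cell (4,4)='.' (+0 fires, +3 burnt)
  fire out at step 5

4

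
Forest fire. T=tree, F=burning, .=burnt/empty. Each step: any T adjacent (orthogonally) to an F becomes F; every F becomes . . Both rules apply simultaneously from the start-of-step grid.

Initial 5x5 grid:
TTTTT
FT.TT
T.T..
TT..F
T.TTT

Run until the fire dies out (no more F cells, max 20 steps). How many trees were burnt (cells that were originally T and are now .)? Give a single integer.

Answer: 15

Derivation:
Step 1: +4 fires, +2 burnt (F count now 4)
Step 2: +3 fires, +4 burnt (F count now 3)
Step 3: +4 fires, +3 burnt (F count now 4)
Step 4: +1 fires, +4 burnt (F count now 1)
Step 5: +2 fires, +1 burnt (F count now 2)
Step 6: +1 fires, +2 burnt (F count now 1)
Step 7: +0 fires, +1 burnt (F count now 0)
Fire out after step 7
Initially T: 16, now '.': 24
Total burnt (originally-T cells now '.'): 15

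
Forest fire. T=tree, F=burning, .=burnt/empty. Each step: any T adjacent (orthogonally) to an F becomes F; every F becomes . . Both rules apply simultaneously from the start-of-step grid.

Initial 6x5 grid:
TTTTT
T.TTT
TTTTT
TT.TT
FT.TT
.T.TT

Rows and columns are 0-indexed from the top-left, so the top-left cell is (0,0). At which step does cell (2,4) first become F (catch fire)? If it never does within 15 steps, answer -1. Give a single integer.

Step 1: cell (2,4)='T' (+2 fires, +1 burnt)
Step 2: cell (2,4)='T' (+3 fires, +2 burnt)
Step 3: cell (2,4)='T' (+2 fires, +3 burnt)
Step 4: cell (2,4)='T' (+2 fires, +2 burnt)
Step 5: cell (2,4)='T' (+3 fires, +2 burnt)
Step 6: cell (2,4)='F' (+4 fires, +3 burnt)
  -> target ignites at step 6
Step 7: cell (2,4)='.' (+4 fires, +4 burnt)
Step 8: cell (2,4)='.' (+3 fires, +4 burnt)
Step 9: cell (2,4)='.' (+1 fires, +3 burnt)
Step 10: cell (2,4)='.' (+0 fires, +1 burnt)
  fire out at step 10

6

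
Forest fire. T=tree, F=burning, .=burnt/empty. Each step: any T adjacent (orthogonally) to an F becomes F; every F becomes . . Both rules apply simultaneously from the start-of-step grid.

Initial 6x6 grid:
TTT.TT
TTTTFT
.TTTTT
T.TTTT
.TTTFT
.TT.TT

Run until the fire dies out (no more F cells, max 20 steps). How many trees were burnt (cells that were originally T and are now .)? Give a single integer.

Answer: 27

Derivation:
Step 1: +8 fires, +2 burnt (F count now 8)
Step 2: +8 fires, +8 burnt (F count now 8)
Step 3: +6 fires, +8 burnt (F count now 6)
Step 4: +4 fires, +6 burnt (F count now 4)
Step 5: +1 fires, +4 burnt (F count now 1)
Step 6: +0 fires, +1 burnt (F count now 0)
Fire out after step 6
Initially T: 28, now '.': 35
Total burnt (originally-T cells now '.'): 27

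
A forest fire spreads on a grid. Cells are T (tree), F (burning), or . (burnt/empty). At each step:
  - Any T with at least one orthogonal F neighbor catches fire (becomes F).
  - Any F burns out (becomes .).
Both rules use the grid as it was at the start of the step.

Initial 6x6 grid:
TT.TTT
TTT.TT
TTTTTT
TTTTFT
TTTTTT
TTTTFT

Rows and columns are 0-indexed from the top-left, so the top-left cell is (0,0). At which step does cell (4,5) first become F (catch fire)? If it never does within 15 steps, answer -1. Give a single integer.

Step 1: cell (4,5)='T' (+6 fires, +2 burnt)
Step 2: cell (4,5)='F' (+7 fires, +6 burnt)
  -> target ignites at step 2
Step 3: cell (4,5)='.' (+6 fires, +7 burnt)
Step 4: cell (4,5)='.' (+7 fires, +6 burnt)
Step 5: cell (4,5)='.' (+3 fires, +7 burnt)
Step 6: cell (4,5)='.' (+2 fires, +3 burnt)
Step 7: cell (4,5)='.' (+1 fires, +2 burnt)
Step 8: cell (4,5)='.' (+0 fires, +1 burnt)
  fire out at step 8

2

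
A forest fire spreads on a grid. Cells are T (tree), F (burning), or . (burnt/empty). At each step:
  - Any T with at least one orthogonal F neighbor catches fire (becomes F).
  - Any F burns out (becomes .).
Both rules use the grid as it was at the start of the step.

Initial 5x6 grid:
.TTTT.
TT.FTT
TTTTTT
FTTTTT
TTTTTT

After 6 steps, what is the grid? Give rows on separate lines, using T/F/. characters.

Step 1: 6 trees catch fire, 2 burn out
  .TTFT.
  TT..FT
  FTTFTT
  .FTTTT
  FTTTTT
Step 2: 10 trees catch fire, 6 burn out
  .TF.F.
  FT...F
  .FF.FT
  ..FFTT
  .FTTTT
Step 3: 6 trees catch fire, 10 burn out
  .F....
  .F....
  .....F
  ....FT
  ..FFTT
Step 4: 2 trees catch fire, 6 burn out
  ......
  ......
  ......
  .....F
  ....FT
Step 5: 1 trees catch fire, 2 burn out
  ......
  ......
  ......
  ......
  .....F
Step 6: 0 trees catch fire, 1 burn out
  ......
  ......
  ......
  ......
  ......

......
......
......
......
......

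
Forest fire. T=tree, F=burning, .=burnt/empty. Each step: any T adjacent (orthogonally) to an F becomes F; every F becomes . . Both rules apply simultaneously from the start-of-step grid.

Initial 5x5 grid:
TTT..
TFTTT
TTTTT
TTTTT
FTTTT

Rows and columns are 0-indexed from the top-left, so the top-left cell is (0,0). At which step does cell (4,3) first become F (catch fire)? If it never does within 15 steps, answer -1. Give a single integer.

Step 1: cell (4,3)='T' (+6 fires, +2 burnt)
Step 2: cell (4,3)='T' (+7 fires, +6 burnt)
Step 3: cell (4,3)='F' (+4 fires, +7 burnt)
  -> target ignites at step 3
Step 4: cell (4,3)='.' (+3 fires, +4 burnt)
Step 5: cell (4,3)='.' (+1 fires, +3 burnt)
Step 6: cell (4,3)='.' (+0 fires, +1 burnt)
  fire out at step 6

3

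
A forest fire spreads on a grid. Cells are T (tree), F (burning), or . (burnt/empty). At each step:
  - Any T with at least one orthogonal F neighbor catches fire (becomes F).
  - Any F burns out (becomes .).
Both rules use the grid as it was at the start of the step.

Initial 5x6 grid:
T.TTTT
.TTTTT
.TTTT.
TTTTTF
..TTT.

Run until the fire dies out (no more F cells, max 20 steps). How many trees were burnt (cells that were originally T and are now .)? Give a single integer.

Answer: 21

Derivation:
Step 1: +1 fires, +1 burnt (F count now 1)
Step 2: +3 fires, +1 burnt (F count now 3)
Step 3: +4 fires, +3 burnt (F count now 4)
Step 4: +6 fires, +4 burnt (F count now 6)
Step 5: +5 fires, +6 burnt (F count now 5)
Step 6: +2 fires, +5 burnt (F count now 2)
Step 7: +0 fires, +2 burnt (F count now 0)
Fire out after step 7
Initially T: 22, now '.': 29
Total burnt (originally-T cells now '.'): 21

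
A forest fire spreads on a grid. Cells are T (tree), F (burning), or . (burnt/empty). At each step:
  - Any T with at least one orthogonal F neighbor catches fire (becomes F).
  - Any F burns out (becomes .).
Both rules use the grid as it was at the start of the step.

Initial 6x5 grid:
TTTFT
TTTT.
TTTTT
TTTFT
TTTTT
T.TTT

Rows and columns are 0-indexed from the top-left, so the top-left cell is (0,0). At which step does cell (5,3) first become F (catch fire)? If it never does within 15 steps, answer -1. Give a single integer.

Step 1: cell (5,3)='T' (+7 fires, +2 burnt)
Step 2: cell (5,3)='F' (+8 fires, +7 burnt)
  -> target ignites at step 2
Step 3: cell (5,3)='.' (+7 fires, +8 burnt)
Step 4: cell (5,3)='.' (+3 fires, +7 burnt)
Step 5: cell (5,3)='.' (+1 fires, +3 burnt)
Step 6: cell (5,3)='.' (+0 fires, +1 burnt)
  fire out at step 6

2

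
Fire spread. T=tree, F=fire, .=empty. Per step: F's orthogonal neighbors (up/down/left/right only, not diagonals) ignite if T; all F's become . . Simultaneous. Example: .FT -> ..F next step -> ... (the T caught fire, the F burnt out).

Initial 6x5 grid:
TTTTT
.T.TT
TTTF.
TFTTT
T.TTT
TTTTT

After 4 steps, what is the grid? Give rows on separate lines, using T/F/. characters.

Step 1: 6 trees catch fire, 2 burn out
  TTTTT
  .T.FT
  TFF..
  F.FFT
  T.TTT
  TTTTT
Step 2: 8 trees catch fire, 6 burn out
  TTTFT
  .F..F
  F....
  ....F
  F.FFT
  TTTTT
Step 3: 7 trees catch fire, 8 burn out
  TFF.F
  .....
  .....
  .....
  ....F
  FTFFT
Step 4: 3 trees catch fire, 7 burn out
  F....
  .....
  .....
  .....
  .....
  .F..F

F....
.....
.....
.....
.....
.F..F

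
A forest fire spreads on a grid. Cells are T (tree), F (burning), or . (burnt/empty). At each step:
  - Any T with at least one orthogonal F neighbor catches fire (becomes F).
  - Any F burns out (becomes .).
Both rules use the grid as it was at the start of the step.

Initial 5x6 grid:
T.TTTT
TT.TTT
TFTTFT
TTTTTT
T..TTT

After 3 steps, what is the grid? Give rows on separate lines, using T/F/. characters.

Step 1: 8 trees catch fire, 2 burn out
  T.TTTT
  TF.TFT
  F.FF.F
  TFTTFT
  T..TTT
Step 2: 9 trees catch fire, 8 burn out
  T.TTFT
  F..F.F
  ......
  F.FF.F
  T..TFT
Step 3: 6 trees catch fire, 9 burn out
  F.TF.F
  ......
  ......
  ......
  F..F.F

F.TF.F
......
......
......
F..F.F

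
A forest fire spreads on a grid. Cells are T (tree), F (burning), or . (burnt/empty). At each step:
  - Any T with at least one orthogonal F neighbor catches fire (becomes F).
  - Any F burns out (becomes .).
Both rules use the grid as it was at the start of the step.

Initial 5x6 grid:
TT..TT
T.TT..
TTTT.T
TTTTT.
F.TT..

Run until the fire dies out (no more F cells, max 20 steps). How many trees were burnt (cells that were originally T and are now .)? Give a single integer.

Answer: 16

Derivation:
Step 1: +1 fires, +1 burnt (F count now 1)
Step 2: +2 fires, +1 burnt (F count now 2)
Step 3: +3 fires, +2 burnt (F count now 3)
Step 4: +4 fires, +3 burnt (F count now 4)
Step 5: +5 fires, +4 burnt (F count now 5)
Step 6: +1 fires, +5 burnt (F count now 1)
Step 7: +0 fires, +1 burnt (F count now 0)
Fire out after step 7
Initially T: 19, now '.': 27
Total burnt (originally-T cells now '.'): 16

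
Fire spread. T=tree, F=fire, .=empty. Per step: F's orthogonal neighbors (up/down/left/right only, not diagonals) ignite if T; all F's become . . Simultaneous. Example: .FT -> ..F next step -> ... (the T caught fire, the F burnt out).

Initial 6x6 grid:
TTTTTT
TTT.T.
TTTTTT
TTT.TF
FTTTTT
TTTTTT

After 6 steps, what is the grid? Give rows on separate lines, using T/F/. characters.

Step 1: 6 trees catch fire, 2 burn out
  TTTTTT
  TTT.T.
  TTTTTF
  FTT.F.
  .FTTTF
  FTTTTT
Step 2: 7 trees catch fire, 6 burn out
  TTTTTT
  TTT.T.
  FTTTF.
  .FT...
  ..FTF.
  .FTTTF
Step 3: 8 trees catch fire, 7 burn out
  TTTTTT
  FTT.F.
  .FTF..
  ..F...
  ...F..
  ..FTF.
Step 4: 5 trees catch fire, 8 burn out
  FTTTFT
  .FT...
  ..F...
  ......
  ......
  ...F..
Step 5: 4 trees catch fire, 5 burn out
  .FTF.F
  ..F...
  ......
  ......
  ......
  ......
Step 6: 1 trees catch fire, 4 burn out
  ..F...
  ......
  ......
  ......
  ......
  ......

..F...
......
......
......
......
......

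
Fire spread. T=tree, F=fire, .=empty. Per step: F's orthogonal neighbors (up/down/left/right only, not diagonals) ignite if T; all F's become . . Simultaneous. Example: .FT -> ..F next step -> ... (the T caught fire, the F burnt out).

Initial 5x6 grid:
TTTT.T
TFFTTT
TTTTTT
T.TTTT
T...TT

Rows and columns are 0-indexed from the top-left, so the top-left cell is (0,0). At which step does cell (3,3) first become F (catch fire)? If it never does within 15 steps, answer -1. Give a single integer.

Step 1: cell (3,3)='T' (+6 fires, +2 burnt)
Step 2: cell (3,3)='T' (+6 fires, +6 burnt)
Step 3: cell (3,3)='F' (+4 fires, +6 burnt)
  -> target ignites at step 3
Step 4: cell (3,3)='.' (+4 fires, +4 burnt)
Step 5: cell (3,3)='.' (+2 fires, +4 burnt)
Step 6: cell (3,3)='.' (+1 fires, +2 burnt)
Step 7: cell (3,3)='.' (+0 fires, +1 burnt)
  fire out at step 7

3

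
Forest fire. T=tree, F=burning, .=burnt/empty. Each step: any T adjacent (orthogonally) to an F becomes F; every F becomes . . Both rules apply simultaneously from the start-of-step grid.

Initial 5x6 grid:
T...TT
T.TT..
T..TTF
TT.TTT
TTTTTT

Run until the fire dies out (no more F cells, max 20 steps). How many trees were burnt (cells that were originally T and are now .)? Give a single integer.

Answer: 18

Derivation:
Step 1: +2 fires, +1 burnt (F count now 2)
Step 2: +3 fires, +2 burnt (F count now 3)
Step 3: +3 fires, +3 burnt (F count now 3)
Step 4: +2 fires, +3 burnt (F count now 2)
Step 5: +1 fires, +2 burnt (F count now 1)
Step 6: +1 fires, +1 burnt (F count now 1)
Step 7: +2 fires, +1 burnt (F count now 2)
Step 8: +1 fires, +2 burnt (F count now 1)
Step 9: +1 fires, +1 burnt (F count now 1)
Step 10: +1 fires, +1 burnt (F count now 1)
Step 11: +1 fires, +1 burnt (F count now 1)
Step 12: +0 fires, +1 burnt (F count now 0)
Fire out after step 12
Initially T: 20, now '.': 28
Total burnt (originally-T cells now '.'): 18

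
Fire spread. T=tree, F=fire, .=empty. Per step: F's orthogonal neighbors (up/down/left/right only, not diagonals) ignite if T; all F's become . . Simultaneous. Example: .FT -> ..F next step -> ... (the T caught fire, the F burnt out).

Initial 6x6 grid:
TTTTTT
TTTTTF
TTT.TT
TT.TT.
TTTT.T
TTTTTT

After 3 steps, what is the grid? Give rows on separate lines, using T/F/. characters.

Step 1: 3 trees catch fire, 1 burn out
  TTTTTF
  TTTTF.
  TTT.TF
  TT.TT.
  TTTT.T
  TTTTTT
Step 2: 3 trees catch fire, 3 burn out
  TTTTF.
  TTTF..
  TTT.F.
  TT.TT.
  TTTT.T
  TTTTTT
Step 3: 3 trees catch fire, 3 burn out
  TTTF..
  TTF...
  TTT...
  TT.TF.
  TTTT.T
  TTTTTT

TTTF..
TTF...
TTT...
TT.TF.
TTTT.T
TTTTTT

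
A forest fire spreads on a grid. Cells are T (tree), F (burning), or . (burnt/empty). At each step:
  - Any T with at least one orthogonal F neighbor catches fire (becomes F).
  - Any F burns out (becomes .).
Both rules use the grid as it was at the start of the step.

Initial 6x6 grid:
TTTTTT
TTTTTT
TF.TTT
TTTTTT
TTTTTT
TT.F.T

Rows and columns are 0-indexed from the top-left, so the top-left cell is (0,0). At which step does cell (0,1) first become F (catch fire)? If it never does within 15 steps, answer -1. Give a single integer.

Step 1: cell (0,1)='T' (+4 fires, +2 burnt)
Step 2: cell (0,1)='F' (+9 fires, +4 burnt)
  -> target ignites at step 2
Step 3: cell (0,1)='.' (+8 fires, +9 burnt)
Step 4: cell (0,1)='.' (+6 fires, +8 burnt)
Step 5: cell (0,1)='.' (+3 fires, +6 burnt)
Step 6: cell (0,1)='.' (+1 fires, +3 burnt)
Step 7: cell (0,1)='.' (+0 fires, +1 burnt)
  fire out at step 7

2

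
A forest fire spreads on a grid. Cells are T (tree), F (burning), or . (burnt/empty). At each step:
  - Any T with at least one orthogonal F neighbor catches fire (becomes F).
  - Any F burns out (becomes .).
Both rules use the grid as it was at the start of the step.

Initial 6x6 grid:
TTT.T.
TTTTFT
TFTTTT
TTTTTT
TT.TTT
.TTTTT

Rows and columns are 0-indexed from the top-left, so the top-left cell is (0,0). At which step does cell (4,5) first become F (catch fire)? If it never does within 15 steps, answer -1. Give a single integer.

Step 1: cell (4,5)='T' (+8 fires, +2 burnt)
Step 2: cell (4,5)='T' (+9 fires, +8 burnt)
Step 3: cell (4,5)='T' (+7 fires, +9 burnt)
Step 4: cell (4,5)='F' (+4 fires, +7 burnt)
  -> target ignites at step 4
Step 5: cell (4,5)='.' (+2 fires, +4 burnt)
Step 6: cell (4,5)='.' (+0 fires, +2 burnt)
  fire out at step 6

4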